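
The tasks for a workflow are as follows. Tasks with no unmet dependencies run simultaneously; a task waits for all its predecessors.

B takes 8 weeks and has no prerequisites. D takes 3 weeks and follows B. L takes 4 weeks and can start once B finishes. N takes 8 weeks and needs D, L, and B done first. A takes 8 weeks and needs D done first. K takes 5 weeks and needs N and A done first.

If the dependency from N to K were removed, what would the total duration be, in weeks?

Original critical path: B→L→N→K = 8+4+8+5 = 25 ⇒ 25 weeks.
Without N→K, K's earliest start moves from 20 to 19.
New critical path: B→D→A→K = 8+3+8+5 = 24 ⇒ 24 weeks.

24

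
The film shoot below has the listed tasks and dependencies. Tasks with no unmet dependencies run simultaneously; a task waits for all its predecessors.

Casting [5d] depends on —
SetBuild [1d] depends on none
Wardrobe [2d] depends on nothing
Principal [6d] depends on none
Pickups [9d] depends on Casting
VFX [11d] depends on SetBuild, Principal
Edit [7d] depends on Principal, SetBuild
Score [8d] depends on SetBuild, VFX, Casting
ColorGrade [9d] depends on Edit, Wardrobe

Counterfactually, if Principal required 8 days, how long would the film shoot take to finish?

Baseline: Principal→VFX→Score = 6+11+8 = 25 → 25 days.
Since Principal is critical, the +2 change carries straight to that chain (now 27 days).
No other chain overtakes it, so the finish is 27 days.

27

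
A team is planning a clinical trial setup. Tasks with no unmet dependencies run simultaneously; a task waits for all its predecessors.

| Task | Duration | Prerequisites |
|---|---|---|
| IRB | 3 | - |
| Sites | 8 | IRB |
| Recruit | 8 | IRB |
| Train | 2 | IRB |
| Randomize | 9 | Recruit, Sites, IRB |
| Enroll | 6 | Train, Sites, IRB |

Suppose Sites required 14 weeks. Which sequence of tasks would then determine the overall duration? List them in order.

Actual critical path: IRB→Sites→Randomize = 3+8+9 = 20 ⇒ 20 weeks.
Sites is on the critical path; changing it to 14 makes that path 26 weeks.
No other chain overtakes it, so the finish is 26 weeks.

IRB, Sites, Randomize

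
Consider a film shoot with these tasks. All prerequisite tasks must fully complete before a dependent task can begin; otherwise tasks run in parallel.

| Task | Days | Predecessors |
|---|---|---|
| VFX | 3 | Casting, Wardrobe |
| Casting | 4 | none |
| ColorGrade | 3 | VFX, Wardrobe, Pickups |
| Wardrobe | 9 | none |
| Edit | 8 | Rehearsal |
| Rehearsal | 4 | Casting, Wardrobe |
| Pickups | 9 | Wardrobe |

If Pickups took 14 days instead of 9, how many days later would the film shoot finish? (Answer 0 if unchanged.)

Baseline: Wardrobe→Pickups→ColorGrade = 9+9+3 = 21 → 21 days.
Pickups lies on that path, so at 14 days the path becomes 26 days.
No other chain overtakes it, so the finish is 26 days.
Change in finish: 26 − 21 = +5 days.

5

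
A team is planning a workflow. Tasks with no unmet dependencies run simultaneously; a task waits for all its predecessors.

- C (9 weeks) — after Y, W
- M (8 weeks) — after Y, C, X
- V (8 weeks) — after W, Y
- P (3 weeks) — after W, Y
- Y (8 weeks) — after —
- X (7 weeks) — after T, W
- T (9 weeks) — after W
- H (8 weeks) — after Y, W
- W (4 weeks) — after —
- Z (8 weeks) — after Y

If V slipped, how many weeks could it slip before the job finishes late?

12

W→T→X→M = 4+9+7+8 = 28 sets the makespan at 28 weeks.
Longest path through V: 16 weeks (earliest finish 16, latest finish 28).
Float = 28 − 16 = 12.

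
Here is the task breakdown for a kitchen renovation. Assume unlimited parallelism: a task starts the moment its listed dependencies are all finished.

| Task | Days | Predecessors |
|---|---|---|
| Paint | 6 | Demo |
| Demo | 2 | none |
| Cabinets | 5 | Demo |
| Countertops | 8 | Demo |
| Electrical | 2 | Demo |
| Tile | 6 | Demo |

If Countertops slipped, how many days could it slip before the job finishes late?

0

Critical path: Demo→Countertops = 2+8 = 10, so the finish is 10 days.
The longest chain containing Countertops totals 10 days.
So Countertops can slip 10 − 10 = 0 days.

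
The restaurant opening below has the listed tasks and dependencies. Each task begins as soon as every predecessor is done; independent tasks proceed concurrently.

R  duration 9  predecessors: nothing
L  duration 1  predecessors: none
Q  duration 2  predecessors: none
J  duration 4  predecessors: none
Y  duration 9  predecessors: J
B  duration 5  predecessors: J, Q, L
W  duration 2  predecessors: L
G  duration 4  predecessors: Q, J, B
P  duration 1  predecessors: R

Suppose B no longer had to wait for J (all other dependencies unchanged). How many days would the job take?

13

Original critical path: J→Y = 4+9 = 13 ⇒ 13 days.
Without J→B, B's earliest start moves from 4 to 2.
After: J→Y = 4+9 = 13 → 13 days.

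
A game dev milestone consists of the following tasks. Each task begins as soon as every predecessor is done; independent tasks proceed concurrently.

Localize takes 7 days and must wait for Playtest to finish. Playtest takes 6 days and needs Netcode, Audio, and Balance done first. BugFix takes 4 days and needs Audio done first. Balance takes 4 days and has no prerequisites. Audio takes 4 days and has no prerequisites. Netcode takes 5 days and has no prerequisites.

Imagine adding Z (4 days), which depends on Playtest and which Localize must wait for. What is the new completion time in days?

Originally the plan takes 18 days.
With Z inserted, Localize now waits for max(Playtest, Z).
New critical path: Netcode→Playtest→Z→Localize = 5+6+4+7 = 22 ⇒ 22 days.

22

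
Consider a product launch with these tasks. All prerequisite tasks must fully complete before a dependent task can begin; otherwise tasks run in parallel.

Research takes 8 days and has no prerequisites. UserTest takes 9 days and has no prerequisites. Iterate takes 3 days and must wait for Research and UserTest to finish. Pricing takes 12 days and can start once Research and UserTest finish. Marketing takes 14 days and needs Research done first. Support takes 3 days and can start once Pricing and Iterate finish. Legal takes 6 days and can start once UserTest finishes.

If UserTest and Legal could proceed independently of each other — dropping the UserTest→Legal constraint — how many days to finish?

Original critical path: UserTest→Pricing→Support = 9+12+3 = 24 ⇒ 24 days.
Without UserTest→Legal, Legal's earliest start moves from 9 to 0.
After: UserTest→Pricing→Support = 9+12+3 = 24 → 24 days.

24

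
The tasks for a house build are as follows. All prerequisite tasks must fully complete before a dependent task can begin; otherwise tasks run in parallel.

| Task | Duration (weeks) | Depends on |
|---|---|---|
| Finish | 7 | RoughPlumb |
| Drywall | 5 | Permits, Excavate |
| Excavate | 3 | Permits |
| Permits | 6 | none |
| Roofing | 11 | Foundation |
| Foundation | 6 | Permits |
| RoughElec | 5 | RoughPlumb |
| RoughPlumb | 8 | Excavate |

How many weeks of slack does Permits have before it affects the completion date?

Permits→Excavate→RoughPlumb→Finish = 6+3+8+7 = 24 sets the makespan at 24 weeks.
Longest path through Permits: 24 weeks (earliest finish 6, latest finish 6).
Float = 24 − 24 = 0.

0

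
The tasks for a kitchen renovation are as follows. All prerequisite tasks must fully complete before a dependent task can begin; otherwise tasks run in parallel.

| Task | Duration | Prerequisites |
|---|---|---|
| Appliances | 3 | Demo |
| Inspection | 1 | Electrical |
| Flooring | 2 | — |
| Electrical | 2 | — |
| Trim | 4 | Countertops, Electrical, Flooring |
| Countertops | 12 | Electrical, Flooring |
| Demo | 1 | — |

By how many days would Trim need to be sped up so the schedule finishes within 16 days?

Current finish: 18 days; target: 16.
Trim is on every critical path, so each day cut from Trim cuts the finish by one (this holds down to a finish of 15).
Need 18 − 16 = 2 days off Trim → Trim becomes 2 days, finish becomes 16.

2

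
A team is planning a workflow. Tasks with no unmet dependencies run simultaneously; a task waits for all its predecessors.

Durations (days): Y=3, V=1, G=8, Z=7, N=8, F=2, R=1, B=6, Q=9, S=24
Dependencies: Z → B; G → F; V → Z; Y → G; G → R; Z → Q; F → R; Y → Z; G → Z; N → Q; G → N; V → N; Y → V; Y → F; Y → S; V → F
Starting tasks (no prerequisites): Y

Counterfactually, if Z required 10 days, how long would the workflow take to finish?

30

As given, the longest chain is Y→G→N→Q = 3+8+8+9 = 28, so the finish is 28 days.
The longest path through Z is only 27 days, so Z has float 1.
New critical path: Y→G→Z→Q = 3+8+10+9 = 30 ⇒ 30 days.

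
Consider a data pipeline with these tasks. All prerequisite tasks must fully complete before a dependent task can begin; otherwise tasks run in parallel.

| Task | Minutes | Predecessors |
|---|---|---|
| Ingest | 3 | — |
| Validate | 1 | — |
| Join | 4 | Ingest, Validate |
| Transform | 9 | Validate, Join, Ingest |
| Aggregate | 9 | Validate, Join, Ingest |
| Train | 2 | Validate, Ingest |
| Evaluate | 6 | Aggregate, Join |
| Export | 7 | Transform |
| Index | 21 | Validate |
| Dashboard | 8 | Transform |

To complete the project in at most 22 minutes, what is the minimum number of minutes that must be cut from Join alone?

2

Current finish: 24 minutes; target: 22.
Join is on every critical path, so each minute cut from Join cuts the finish by one (this holds down to a finish of 22).
Need 24 − 22 = 2 minutes off Join → Join becomes 2 minutes, finish becomes 22.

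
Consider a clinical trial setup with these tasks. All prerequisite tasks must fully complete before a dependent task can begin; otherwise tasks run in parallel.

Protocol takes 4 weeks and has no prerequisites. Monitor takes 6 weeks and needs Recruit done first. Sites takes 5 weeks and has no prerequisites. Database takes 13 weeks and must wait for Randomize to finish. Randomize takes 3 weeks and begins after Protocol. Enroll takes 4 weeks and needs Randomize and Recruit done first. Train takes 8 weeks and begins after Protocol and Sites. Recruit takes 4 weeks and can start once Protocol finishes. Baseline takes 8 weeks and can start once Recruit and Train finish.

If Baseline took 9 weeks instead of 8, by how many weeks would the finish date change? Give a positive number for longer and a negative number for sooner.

As given, the longest chain is Sites→Train→Baseline = 5+8+8 = 21, so the finish is 21 weeks.
Baseline is on the critical path; changing it to 9 makes that path 22 weeks.
The critical path is still Sites→Train→Baseline; finish is now 22 weeks.
Change in finish: 22 − 21 = +1 weeks.

1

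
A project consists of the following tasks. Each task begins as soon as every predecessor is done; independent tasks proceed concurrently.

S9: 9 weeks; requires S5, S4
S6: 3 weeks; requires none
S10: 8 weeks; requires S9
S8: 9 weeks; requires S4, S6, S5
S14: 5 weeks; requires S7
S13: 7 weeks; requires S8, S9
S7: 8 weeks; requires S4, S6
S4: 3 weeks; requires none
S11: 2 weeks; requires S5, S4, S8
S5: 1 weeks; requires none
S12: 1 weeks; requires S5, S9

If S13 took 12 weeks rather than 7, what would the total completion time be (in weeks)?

24

Actual critical path: S4→S9→S10 = 3+9+8 = 20 ⇒ 20 weeks.
S13 has 1 week of float (longest path through it is 19).
The binding chain switches to S4→S8→S13 = 3+9+12 = 24; finish 24 weeks.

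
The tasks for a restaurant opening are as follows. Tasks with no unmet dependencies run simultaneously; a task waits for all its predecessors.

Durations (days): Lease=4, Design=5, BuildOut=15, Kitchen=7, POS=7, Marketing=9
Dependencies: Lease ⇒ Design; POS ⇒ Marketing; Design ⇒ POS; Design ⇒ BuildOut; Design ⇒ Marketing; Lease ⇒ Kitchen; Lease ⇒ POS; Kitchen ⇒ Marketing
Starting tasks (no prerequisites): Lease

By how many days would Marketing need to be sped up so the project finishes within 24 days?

Current finish: 25 days; target: 24.
Marketing is on every critical path, so each day cut from Marketing cuts the finish by one (this holds down to a finish of 24).
Need 25 − 24 = 1 day off Marketing → Marketing becomes 8 days, finish becomes 24.

1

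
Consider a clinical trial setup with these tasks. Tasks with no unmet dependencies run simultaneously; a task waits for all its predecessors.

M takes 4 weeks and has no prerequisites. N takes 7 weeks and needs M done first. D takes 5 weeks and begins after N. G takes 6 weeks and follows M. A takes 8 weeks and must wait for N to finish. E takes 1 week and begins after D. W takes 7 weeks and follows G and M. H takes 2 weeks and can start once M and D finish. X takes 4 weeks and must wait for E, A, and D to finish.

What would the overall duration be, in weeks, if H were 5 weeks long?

23

Baseline: M→N→A→X = 4+7+8+4 = 23 → 23 weeks.
H is off the critical path — its longest chain is 18 weeks, giving 5 of slack.
No other chain overtakes it, so the finish is 23 weeks.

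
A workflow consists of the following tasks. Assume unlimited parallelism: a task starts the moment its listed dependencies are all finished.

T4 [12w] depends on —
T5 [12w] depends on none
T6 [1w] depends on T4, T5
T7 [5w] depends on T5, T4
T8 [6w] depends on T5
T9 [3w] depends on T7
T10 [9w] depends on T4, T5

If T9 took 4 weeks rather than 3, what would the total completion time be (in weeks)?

21

Baseline: T4→T10 = 12+9 = 21 → 21 weeks.
T9 has 1 week of float (longest path through it is 20).
Now T4→T7→T9 = 12+5+4 = 21 is longest, so the finish becomes 21 weeks.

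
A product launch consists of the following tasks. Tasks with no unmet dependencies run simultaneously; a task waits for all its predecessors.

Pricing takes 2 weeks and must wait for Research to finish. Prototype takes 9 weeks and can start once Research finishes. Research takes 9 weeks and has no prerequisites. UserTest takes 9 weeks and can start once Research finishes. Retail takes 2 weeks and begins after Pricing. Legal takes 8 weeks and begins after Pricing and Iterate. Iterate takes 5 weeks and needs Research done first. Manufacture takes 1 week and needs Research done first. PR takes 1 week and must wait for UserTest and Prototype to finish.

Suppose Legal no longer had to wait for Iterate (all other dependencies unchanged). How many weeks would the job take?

19

Original critical path: Research→Iterate→Legal = 9+5+8 = 22 ⇒ 22 weeks.
Without Iterate→Legal, Legal's earliest start moves from 14 to 11.
The longest chain is now Research→Prototype→PR = 9+9+1 = 19, so the job takes 19 weeks.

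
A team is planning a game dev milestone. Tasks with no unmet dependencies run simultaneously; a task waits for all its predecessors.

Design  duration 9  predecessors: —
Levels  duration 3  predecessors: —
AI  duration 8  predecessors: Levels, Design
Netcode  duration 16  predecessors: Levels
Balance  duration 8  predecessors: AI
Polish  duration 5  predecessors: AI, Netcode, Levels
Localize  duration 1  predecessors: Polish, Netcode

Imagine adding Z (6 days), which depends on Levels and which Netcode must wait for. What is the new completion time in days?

31

Originally the schedule takes 25 days.
With Z inserted, Netcode now waits for max(Levels, Z).
New critical path: Levels→Z→Netcode→Polish→Localize = 3+6+16+5+1 = 31 ⇒ 31 days.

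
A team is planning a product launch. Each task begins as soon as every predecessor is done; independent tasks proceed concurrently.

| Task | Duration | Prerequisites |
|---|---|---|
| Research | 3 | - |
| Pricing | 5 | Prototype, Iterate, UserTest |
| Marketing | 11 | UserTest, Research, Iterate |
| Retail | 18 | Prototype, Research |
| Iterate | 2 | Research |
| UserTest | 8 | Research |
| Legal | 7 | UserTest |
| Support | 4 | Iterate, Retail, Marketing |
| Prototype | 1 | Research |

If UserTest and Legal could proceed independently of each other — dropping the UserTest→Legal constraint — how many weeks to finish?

26

Original critical path: Research→Prototype→Retail→Support = 3+1+18+4 = 26 ⇒ 26 weeks.
Without UserTest→Legal, Legal's earliest start moves from 11 to 0.
New critical path: Research→Prototype→Retail→Support = 3+1+18+4 = 26 ⇒ 26 weeks.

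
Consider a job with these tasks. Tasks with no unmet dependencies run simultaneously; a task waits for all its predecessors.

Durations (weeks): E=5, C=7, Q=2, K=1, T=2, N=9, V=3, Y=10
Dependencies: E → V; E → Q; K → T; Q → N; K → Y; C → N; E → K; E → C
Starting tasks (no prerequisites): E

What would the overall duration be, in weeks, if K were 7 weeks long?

22

Critical path before the change: E→C→N = 5+7+9 = 21 giving 21 weeks.
K has 5 weeks of float (longest path through it is 16).
Now E→K→Y = 5+7+10 = 22 is longest, so the finish becomes 22 weeks.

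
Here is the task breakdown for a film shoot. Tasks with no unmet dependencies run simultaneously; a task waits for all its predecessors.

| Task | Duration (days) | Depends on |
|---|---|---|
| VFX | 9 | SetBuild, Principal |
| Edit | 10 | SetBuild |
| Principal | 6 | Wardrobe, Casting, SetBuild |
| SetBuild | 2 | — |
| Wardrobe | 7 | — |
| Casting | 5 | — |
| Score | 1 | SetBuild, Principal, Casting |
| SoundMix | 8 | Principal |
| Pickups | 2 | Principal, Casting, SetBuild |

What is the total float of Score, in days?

8

Critical path: Wardrobe→Principal→VFX = 7+6+9 = 22, so the finish is 22 days.
Longest path through Score: 14 days (earliest finish 14, latest finish 22).
So Score can slip 22 − 14 = 8 days.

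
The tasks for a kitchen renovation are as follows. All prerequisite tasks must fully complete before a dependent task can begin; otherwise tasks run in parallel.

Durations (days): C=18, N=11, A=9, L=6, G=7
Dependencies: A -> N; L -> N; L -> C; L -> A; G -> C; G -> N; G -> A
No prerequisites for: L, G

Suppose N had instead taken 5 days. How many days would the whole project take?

Critical path before the change: G→A→N = 7+9+11 = 27 giving 27 days.
N lies on that path, so at 5 days the path becomes 21 days.
The binding chain switches to G→C = 7+18 = 25; finish 25 days.

25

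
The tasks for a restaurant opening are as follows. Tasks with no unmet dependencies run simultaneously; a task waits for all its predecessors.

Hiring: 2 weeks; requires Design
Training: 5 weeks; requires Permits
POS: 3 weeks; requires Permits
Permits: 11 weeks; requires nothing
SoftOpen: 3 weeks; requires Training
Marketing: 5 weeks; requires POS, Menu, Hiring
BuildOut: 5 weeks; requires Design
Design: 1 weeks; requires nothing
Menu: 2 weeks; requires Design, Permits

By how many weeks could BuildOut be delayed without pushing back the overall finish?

Permits→Training→SoftOpen = 11+5+3 = 19 sets the makespan at 19 weeks.
The longest chain containing BuildOut totals 6 weeks.
Float = 19 − 6 = 13.

13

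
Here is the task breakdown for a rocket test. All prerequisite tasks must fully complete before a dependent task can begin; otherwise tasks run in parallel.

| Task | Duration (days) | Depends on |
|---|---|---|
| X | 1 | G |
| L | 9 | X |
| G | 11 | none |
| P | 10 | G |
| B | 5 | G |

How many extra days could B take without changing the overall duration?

G→X→L = 11+1+9 = 21 sets the makespan at 21 days.
Longest path through B: 16 days (earliest finish 16, latest finish 21).
Float = 21 − 16 = 5.

5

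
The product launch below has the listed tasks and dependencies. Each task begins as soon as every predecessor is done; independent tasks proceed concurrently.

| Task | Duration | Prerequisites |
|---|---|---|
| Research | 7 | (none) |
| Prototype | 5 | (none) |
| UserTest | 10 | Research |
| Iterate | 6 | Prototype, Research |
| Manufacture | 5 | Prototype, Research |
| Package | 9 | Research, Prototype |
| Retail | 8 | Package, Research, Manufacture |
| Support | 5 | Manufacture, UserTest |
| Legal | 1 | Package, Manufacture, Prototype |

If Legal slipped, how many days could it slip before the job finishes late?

7

The longest chain is Research→Package→Retail = 7+9+8 = 24; overall finish 24 days.
Legal finishes as early as 17 and must finish by 24.
Slack of Legal = 23 − 16 = 7 days.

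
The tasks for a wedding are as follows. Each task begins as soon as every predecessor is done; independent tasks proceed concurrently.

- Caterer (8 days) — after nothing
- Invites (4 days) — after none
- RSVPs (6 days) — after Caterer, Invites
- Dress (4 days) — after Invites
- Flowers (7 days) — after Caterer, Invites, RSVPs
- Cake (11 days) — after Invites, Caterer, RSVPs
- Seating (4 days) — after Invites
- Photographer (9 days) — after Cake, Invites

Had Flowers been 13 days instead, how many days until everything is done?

34

Critical path before the change: Caterer→RSVPs→Cake→Photographer = 8+6+11+9 = 34 giving 34 days.
Flowers is off the critical path — its longest chain is 21 days, giving 13 of slack.
No other chain overtakes it, so the finish is 34 days.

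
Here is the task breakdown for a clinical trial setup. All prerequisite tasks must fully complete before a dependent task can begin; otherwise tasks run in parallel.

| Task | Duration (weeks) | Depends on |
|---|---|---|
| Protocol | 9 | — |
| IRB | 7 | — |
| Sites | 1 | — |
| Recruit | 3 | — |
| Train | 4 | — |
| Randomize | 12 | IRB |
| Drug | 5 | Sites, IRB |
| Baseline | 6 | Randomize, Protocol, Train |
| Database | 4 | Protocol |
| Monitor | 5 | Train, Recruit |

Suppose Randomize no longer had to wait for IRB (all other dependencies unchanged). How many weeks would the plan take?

Before: longest chain IRB→Randomize→Baseline = 7+12+6 = 25, finish 25.
Without IRB→Randomize, Randomize's earliest start moves from 7 to 0.
After: Randomize→Baseline = 12+6 = 18 → 18 weeks.

18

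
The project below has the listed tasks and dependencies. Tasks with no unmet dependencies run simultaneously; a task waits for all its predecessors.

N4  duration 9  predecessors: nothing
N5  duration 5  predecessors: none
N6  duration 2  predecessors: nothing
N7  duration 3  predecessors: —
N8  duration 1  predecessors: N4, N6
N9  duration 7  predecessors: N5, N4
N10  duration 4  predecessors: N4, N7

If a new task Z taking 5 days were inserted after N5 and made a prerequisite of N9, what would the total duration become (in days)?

17

Originally the plan takes 16 days.
With Z inserted, N9 now waits for max(N5, N4, Z).
New critical path: N5→Z→N9 = 5+5+7 = 17 ⇒ 17 days.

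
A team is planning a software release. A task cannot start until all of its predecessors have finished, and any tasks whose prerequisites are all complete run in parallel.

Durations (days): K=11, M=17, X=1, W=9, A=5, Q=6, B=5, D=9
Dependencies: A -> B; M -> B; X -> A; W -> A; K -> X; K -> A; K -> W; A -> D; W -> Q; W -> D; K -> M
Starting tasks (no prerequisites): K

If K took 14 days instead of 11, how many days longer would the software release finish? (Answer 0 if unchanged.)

3

As given, the longest chain is K→W→A→D = 11+9+5+9 = 34, so the finish is 34 days.
Since K is critical, the +3 change carries straight to that chain (now 37 days).
That remains the longest chain; total 37 days.
Change in finish: 37 − 34 = +3 days.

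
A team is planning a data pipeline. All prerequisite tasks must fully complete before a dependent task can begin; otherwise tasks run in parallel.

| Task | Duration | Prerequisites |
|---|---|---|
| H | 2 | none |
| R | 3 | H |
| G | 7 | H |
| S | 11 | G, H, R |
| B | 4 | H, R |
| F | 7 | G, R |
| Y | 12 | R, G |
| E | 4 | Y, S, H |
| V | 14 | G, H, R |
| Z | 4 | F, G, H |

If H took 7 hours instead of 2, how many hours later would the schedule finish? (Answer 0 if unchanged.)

5

Actual critical path: H→G→Y→E = 2+7+12+4 = 25 ⇒ 25 hours.
H lies on that path, so at 7 hours the path becomes 30 hours.
That remains the longest chain; total 30 hours.
Change in finish: 30 − 25 = +5 hours.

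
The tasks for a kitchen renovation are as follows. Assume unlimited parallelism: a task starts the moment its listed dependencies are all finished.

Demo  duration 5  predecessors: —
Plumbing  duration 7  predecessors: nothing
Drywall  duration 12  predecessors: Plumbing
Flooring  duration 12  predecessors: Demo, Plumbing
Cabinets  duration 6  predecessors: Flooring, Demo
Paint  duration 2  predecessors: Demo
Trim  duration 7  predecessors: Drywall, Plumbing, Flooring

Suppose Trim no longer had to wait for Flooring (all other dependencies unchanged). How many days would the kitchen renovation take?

26

Before: longest chain Plumbing→Drywall→Trim = 7+12+7 = 26, finish 26.
Dropping Flooring→Trim doesn't change Trim's earliest start (19); another predecessor still binds.
The longest chain is now Plumbing→Drywall→Trim = 7+12+7 = 26, so the kitchen renovation takes 26 days.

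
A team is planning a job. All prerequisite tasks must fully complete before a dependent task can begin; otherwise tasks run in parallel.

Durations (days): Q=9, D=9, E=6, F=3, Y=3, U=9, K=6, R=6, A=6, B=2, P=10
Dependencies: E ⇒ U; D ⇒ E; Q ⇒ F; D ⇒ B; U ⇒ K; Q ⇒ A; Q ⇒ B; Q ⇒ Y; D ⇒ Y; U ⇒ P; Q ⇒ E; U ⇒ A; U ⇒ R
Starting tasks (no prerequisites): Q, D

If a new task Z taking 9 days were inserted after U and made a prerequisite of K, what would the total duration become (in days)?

Originally the schedule takes 34 days.
With Z inserted, K now waits for max(U, Z).
New critical path: Q→E→U→Z→K = 9+6+9+9+6 = 39 ⇒ 39 days.

39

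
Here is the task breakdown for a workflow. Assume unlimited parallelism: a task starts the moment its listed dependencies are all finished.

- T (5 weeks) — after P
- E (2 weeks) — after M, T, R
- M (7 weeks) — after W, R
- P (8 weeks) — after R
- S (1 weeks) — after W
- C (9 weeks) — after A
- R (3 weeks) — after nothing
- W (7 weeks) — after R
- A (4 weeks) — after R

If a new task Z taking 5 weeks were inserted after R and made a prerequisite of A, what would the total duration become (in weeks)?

Originally the schedule takes 19 weeks.
With Z inserted, A now waits for max(R, Z).
New critical path: R→Z→A→C = 3+5+4+9 = 21 ⇒ 21 weeks.

21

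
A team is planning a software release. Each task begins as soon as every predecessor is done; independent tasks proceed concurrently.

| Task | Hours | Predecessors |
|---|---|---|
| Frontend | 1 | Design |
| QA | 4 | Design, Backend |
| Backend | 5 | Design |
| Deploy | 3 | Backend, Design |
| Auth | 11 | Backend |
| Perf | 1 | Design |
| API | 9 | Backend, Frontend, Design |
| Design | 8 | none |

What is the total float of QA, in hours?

7

The longest chain is Design→Backend→Auth = 8+5+11 = 24; overall finish 24 hours.
The longest chain containing QA totals 17 hours.
Float = 24 − 17 = 7.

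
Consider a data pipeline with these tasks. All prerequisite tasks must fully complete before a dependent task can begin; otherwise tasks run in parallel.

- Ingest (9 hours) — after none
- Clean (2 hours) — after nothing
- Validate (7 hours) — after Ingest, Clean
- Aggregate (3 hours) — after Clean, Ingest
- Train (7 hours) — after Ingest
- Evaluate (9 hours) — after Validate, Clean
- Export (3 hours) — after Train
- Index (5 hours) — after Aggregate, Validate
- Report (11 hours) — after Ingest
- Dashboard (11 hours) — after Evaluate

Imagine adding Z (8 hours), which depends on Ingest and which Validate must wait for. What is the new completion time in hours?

44

Originally the data pipeline takes 36 hours.
With Z inserted, Validate now waits for max(Ingest, Clean, Z).
New critical path: Ingest→Z→Validate→Evaluate→Dashboard = 9+8+7+9+11 = 44 ⇒ 44 hours.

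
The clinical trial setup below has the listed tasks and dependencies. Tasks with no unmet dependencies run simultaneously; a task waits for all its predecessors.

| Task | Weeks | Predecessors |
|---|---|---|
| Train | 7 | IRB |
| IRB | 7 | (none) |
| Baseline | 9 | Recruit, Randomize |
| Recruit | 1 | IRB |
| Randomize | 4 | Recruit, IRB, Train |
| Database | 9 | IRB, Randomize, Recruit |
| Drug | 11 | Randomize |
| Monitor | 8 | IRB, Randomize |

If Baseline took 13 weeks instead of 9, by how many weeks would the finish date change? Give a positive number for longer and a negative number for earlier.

2

Actual critical path: IRB→Train→Randomize→Drug = 7+7+4+11 = 29 ⇒ 29 weeks.
Baseline is off the critical path — its longest chain is 27 weeks, giving 2 of slack.
Now IRB→Train→Randomize→Baseline = 7+7+4+13 = 31 is longest, so the finish becomes 31 weeks.
Change in finish: 31 − 29 = +2 weeks.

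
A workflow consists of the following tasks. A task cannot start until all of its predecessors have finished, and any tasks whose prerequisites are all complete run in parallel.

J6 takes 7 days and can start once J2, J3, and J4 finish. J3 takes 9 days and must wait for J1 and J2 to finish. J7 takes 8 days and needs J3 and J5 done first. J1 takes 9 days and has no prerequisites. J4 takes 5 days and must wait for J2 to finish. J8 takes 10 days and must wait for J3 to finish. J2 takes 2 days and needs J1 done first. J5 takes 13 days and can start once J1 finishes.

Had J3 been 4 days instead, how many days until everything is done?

30

Actual critical path: J1→J2→J3→J8 = 9+2+9+10 = 30 ⇒ 30 days.
Since J3 is critical, the -5 change carries straight to that chain (now 25 days).
New critical path: J1→J5→J7 = 9+13+8 = 30 ⇒ 30 days.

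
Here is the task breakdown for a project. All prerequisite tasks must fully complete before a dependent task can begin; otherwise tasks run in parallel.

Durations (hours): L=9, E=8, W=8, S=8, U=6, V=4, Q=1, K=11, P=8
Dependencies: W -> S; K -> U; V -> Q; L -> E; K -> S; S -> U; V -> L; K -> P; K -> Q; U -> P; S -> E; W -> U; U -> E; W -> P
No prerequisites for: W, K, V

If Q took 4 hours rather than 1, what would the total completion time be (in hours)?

33

Baseline: K→S→U→P = 11+8+6+8 = 33 → 33 hours.
The longest path through Q is only 12 hours, so Q has float 21.
The critical path is still K→S→U→P; finish is now 33 hours.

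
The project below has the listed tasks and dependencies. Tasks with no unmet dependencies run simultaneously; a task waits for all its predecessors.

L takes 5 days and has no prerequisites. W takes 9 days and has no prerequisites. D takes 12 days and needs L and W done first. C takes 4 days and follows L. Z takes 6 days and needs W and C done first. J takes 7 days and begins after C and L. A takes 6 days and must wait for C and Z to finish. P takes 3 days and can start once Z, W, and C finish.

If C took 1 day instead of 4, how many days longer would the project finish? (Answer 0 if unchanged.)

0

Actual critical path: L→C→Z→A = 5+4+6+6 = 21 ⇒ 21 days.
Since C is critical, the -3 change carries straight to that chain (now 18 days).
Now W→D = 9+12 = 21 is longest, so the finish becomes 21 days.
Change in finish: 21 − 21 = +0 days.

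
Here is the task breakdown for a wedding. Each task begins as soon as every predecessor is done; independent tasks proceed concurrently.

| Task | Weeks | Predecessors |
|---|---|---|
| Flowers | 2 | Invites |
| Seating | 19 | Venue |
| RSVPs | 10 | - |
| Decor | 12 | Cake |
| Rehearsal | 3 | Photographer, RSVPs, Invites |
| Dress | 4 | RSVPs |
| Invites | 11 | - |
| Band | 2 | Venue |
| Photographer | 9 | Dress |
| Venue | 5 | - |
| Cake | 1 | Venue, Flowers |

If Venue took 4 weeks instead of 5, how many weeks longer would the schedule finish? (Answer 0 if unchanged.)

Baseline: Invites→Flowers→Cake→Decor = 11+2+1+12 = 26 → 26 weeks.
Venue is off the critical path — its longest chain is 24 weeks, giving 2 of slack.
That remains the longest chain; total 26 weeks.
Change in finish: 26 − 26 = +0 weeks.

0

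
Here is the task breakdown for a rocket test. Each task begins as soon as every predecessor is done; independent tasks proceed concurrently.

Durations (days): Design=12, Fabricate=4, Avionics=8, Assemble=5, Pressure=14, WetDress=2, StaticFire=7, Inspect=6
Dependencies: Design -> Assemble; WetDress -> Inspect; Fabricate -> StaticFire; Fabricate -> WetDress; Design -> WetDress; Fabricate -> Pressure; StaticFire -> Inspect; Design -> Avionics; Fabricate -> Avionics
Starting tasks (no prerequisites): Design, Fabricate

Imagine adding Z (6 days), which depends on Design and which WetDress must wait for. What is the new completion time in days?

Originally the schedule takes 20 days.
With Z inserted, WetDress now waits for max(Fabricate, Design, Z).
New critical path: Design→Z→WetDress→Inspect = 12+6+2+6 = 26 ⇒ 26 days.

26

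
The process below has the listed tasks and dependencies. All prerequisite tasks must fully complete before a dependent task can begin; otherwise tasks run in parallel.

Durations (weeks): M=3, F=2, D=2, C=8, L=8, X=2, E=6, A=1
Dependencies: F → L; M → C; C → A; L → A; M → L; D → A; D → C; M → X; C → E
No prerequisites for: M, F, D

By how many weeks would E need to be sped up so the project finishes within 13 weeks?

Current finish: 17 weeks; target: 13.
E is on every critical path, so each week cut from E cuts the finish by one (this holds down to a finish of 12).
Need 17 − 13 = 4 weeks off E → E becomes 2 weeks, finish becomes 13.

4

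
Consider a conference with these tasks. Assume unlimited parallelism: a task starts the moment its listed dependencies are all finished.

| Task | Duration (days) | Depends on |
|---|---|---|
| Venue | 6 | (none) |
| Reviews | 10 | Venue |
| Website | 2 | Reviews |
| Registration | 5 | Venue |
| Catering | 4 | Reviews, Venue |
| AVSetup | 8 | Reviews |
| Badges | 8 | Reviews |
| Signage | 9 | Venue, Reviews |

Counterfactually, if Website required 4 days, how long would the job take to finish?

25

Baseline: Venue→Reviews→Signage = 6+10+9 = 25 → 25 days.
Website is off the critical path — its longest chain is 18 days, giving 7 of slack.
The critical path is still Venue→Reviews→Signage; finish is now 25 days.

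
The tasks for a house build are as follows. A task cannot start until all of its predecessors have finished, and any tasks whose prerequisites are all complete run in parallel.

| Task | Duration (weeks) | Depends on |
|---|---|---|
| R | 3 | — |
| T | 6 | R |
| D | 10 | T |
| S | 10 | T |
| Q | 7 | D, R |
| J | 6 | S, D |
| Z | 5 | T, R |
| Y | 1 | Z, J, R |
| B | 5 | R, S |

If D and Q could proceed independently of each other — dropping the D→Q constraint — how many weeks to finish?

With the dependency in place, R→T→D→Q = 3+6+10+7 = 26 sets the finish at 26 weeks.
Without D→Q, Q's earliest start moves from 19 to 3.
New critical path: R→T→D→J→Y = 3+6+10+6+1 = 26 ⇒ 26 weeks.

26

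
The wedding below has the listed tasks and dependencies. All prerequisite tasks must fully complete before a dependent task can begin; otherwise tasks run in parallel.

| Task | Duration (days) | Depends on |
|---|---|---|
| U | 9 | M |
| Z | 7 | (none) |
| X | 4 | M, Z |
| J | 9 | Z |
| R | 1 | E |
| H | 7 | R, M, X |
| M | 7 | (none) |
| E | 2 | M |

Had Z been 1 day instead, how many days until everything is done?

18

Critical path before the change: Z→X→H = 7+4+7 = 18 giving 18 days.
Z is on the critical path; changing it to 1 makes that path 12 days.
The binding chain switches to M→X→H = 7+4+7 = 18; finish 18 days.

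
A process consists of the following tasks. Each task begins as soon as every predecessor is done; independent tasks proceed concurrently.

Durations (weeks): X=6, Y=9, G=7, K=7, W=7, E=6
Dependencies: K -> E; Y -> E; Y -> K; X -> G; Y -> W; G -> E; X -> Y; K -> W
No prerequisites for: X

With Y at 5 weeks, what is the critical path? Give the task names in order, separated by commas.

X, Y, K, W

Actual critical path: X→Y→K→W = 6+9+7+7 = 29 ⇒ 29 weeks.
Y is on the critical path; changing it to 5 makes that path 25 weeks.
No other chain overtakes it, so the finish is 25 weeks.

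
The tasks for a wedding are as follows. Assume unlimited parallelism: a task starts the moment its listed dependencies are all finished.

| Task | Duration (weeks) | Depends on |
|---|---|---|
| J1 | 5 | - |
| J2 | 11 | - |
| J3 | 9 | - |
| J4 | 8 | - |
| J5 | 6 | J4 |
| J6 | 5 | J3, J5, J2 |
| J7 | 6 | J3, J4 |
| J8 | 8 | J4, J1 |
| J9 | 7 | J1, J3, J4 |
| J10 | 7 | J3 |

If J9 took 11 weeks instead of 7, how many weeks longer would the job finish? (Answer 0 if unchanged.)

Critical path before the change: J4→J5→J6 = 8+6+5 = 19 giving 19 weeks.
J9 has 3 weeks of float (longest path through it is 16).
The binding chain switches to J3→J9 = 9+11 = 20; finish 20 weeks.
Change in finish: 20 − 19 = +1 weeks.

1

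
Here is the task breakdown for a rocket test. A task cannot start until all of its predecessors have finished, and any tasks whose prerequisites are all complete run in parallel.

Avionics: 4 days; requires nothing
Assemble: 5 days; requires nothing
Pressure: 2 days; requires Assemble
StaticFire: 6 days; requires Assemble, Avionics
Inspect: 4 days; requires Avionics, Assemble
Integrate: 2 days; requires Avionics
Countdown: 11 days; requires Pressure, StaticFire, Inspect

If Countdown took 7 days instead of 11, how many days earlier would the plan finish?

4

Baseline: Assemble→StaticFire→Countdown = 5+6+11 = 22 → 22 days.
Since Countdown is critical, the -4 change carries straight to that chain (now 18 days).
The critical path is still Assemble→StaticFire→Countdown; finish is now 18 days.
Change in finish: 18 − 22 = -4 days.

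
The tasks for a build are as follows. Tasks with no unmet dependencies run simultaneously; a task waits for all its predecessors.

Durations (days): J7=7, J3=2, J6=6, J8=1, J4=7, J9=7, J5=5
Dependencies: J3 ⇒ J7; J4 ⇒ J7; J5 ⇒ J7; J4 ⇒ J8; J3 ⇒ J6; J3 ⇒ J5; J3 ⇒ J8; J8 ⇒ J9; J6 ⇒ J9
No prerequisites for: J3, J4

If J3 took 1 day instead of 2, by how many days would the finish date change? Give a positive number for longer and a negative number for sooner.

0

Critical path before the change: J3→J6→J9 = 2+6+7 = 15 giving 15 days.
J3 lies on that path, so at 1 day the path becomes 14 days.
New critical path: J4→J8→J9 = 7+1+7 = 15 ⇒ 15 days.
Change in finish: 15 − 15 = +0 days.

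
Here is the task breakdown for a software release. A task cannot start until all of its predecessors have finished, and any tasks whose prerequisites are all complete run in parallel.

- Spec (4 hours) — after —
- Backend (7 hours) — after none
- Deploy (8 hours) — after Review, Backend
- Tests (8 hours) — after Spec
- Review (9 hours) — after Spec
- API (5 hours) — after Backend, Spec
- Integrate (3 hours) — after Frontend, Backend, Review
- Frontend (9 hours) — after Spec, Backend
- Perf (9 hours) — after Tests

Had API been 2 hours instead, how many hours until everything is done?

The binding path is Spec→Tests→Perf = 4+8+9 = 21; finish at 21 hours.
API has 9 hours of float (longest path through it is 12).
The critical path is still Spec→Tests→Perf; finish is now 21 hours.

21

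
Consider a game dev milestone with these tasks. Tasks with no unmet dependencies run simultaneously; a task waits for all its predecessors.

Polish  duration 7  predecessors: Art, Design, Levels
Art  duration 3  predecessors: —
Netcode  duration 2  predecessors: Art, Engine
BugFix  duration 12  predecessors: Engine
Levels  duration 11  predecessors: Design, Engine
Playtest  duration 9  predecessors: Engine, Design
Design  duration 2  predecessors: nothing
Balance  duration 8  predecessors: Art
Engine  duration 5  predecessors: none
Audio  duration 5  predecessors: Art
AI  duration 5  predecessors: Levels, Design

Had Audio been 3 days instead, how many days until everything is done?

Critical path before the change: Engine→Levels→Polish = 5+11+7 = 23 giving 23 days.
The longest path through Audio is only 8 days, so Audio has float 15.
No other chain overtakes it, so the finish is 23 days.

23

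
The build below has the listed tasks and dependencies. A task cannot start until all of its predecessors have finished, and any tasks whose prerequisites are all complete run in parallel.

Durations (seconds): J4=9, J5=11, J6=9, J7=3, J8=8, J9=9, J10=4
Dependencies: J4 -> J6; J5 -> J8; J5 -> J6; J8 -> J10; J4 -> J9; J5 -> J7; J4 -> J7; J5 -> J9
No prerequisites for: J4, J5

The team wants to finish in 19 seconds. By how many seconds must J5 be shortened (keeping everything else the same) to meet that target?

4

Current finish: 23 seconds; target: 19.
J5 is on every critical path, so each second cut from J5 cuts the finish by one (this holds down to a finish of 18).
Need 23 − 19 = 4 seconds off J5 → J5 becomes 7 seconds, finish becomes 19.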